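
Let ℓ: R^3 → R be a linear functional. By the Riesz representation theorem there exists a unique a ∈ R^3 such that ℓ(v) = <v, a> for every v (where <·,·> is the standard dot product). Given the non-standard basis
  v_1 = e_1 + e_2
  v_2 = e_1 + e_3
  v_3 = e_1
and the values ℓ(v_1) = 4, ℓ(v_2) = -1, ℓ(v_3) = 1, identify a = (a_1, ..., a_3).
a = (1, 3, -2)

Write a = (a_1, ..., a_3) in the standard basis. For each basis vector v_i, ℓ(v_i) = <v_i, a> is a linear equation in the a_j's. Collect the n equations into a matrix system V a = ℓ, where row i of V is v_i (expressed in the standard basis). Since V is invertible (lower-triangular with 1s on the diagonal, up to permutation), solve by back-substitution:
  V =
[[1, 1, 0],
 [1, 0, 1],
 [1, 0, 0]]
  V a = (4, -1, 1)
Solving gives a = (1, 3, -2).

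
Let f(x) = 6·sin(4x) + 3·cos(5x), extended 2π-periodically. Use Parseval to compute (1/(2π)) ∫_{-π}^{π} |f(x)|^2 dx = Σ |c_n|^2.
Σ |c_n|^2 = 45/2

Expand |f|^2 and use orthogonality of {sin(nx), cos(mx)} on [-π, π]:
  ∫_{-π}^{π} sin(nx)^2 dx = π, ∫ cos(mx)^2 dx = π, and cross terms integrate to 0.
So ∫_{-π}^{π} f(x)^2 dx = 6^2 · π + 3^2 · π = (36 + 9)π.
Divide by 2π: (36 + 9)/2 = 45/2.
By Parseval, this equals Σ |c_n|^2.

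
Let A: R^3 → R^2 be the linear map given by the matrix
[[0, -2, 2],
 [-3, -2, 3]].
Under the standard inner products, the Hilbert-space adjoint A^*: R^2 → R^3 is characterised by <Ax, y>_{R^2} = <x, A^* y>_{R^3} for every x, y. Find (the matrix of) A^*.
A^* = A^T =
[[0, -3],
 [-2, -2],
 [2, 3]]

For real matrices with standard dot products, the defining identity <Ax, y> = <x, A^* y> gives (Ax)^T y = x^T (A^*) y, i.e. x^T A^T y = x^T (A^*) y. Since this holds for all x, y, we must have A^* = A^T. Therefore
A^* =
[[0, -3],
 [-2, -2],
 [2, 3]].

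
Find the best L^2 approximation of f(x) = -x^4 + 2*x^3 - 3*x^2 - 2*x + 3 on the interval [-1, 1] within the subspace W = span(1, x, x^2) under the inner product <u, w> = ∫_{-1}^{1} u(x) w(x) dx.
g(x) = -27*x^2/7 - 4*x/5 + 108/35

The best approximation g ∈ W is the orthogonal projection of f onto W. Writing g = a_0 + a_1 x + a_2 x^2, the coefficients solve the normal equations G · a = b where
  G_{ij} = <φ_i, φ_j> and b_i = <f, φ_i>, with φ_0 = 1, φ_1 = x, φ_2 = x^2.
G =
  [2, 0, 2/3]
  [0, 2/3, 0]
  [2/3, 0, 2/5],
b = (18/5, -8/15, 18/35).
Solving gives a_0 = 108/35, a_1 = -4/5, a_2 = -27/7, so
  g(x) = -27*x^2/7 - 4*x/5 + 108/35.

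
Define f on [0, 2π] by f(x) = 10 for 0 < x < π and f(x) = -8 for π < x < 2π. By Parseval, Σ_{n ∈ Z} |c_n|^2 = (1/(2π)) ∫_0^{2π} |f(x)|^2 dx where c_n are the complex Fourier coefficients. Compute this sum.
Σ |c_n|^2 = 82

Parseval equates the L^2 energy of f (normalised by 1/(2π)) with the ℓ^2 sum of its Fourier coefficients: (1/(2π)) ∫_0^{2π} |f|^2 = Σ |c_n|^2.
Compute the left side: (1/(2π)) [∫_0^π 10^2 dx + ∫_π^{2π} (-8)^2 dx] = (1/(2π)) · (100π + 64π) = (100 + 64)/2 = 82.
So Σ_{n ∈ Z} |c_n|^2 = 82.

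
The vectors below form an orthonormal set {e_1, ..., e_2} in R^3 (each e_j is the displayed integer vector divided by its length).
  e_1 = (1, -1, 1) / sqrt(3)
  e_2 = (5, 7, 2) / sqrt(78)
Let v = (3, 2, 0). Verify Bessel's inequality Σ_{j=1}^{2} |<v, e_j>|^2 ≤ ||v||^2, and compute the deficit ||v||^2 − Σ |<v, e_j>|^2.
Σ |<v, e_j>|^2 = 289/26; ||v||^2 = 13; deficit = 49/26

Write each e_j = u_j / sqrt(<u_j, u_j>) where u_j is the displayed integer vector. Then <v, e_j> = <v, u_j> / sqrt(<u_j, u_j>), so |<v, e_j>|^2 = <v, u_j>^2 / <u_j, u_j>.
Coefficients: <v, e_1> = 1/sqrt(3), <v, e_2> = 29/sqrt(78).
Square and sum: Σ |<v, e_j>|^2 = 289/26.
Compute ||v||^2 = v·v = 13.
Deficit = 13 − 289/26 = 49/26 ≥ 0, confirming Bessel's inequality. (The deficit equals ||v − Σ <v,e_j> e_j||^2, the squared distance from v to span{e_j}.)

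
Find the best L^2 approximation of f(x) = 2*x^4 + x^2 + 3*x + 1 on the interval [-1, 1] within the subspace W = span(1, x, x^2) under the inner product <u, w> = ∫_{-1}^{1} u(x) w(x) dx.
g(x) = 19*x^2/7 + 3*x + 29/35

The best approximation g ∈ W is the orthogonal projection of f onto W. Writing g = a_0 + a_1 x + a_2 x^2, the coefficients solve the normal equations G · a = b where
  G_{ij} = <φ_i, φ_j> and b_i = <f, φ_i>, with φ_0 = 1, φ_1 = x, φ_2 = x^2.
G =
  [2, 0, 2/3]
  [0, 2/3, 0]
  [2/3, 0, 2/5],
b = (52/15, 2, 172/105).
Solving gives a_0 = 29/35, a_1 = 3, a_2 = 19/7, so
  g(x) = 19*x^2/7 + 3*x + 29/35.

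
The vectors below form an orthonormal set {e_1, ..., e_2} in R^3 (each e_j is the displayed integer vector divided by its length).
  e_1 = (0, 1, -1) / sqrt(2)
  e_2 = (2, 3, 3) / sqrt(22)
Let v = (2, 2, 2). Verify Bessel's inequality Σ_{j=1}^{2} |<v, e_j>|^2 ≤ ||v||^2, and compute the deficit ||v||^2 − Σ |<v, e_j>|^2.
Σ |<v, e_j>|^2 = 128/11; ||v||^2 = 12; deficit = 4/11

Write each e_j = u_j / sqrt(<u_j, u_j>) where u_j is the displayed integer vector. Then <v, e_j> = <v, u_j> / sqrt(<u_j, u_j>), so |<v, e_j>|^2 = <v, u_j>^2 / <u_j, u_j>.
Coefficients: <v, e_1> = 0/sqrt(2), <v, e_2> = 16/sqrt(22).
Square and sum: Σ |<v, e_j>|^2 = 128/11.
Compute ||v||^2 = v·v = 12.
Deficit = 12 − 128/11 = 4/11 ≥ 0, confirming Bessel's inequality. (The deficit equals ||v − Σ <v,e_j> e_j||^2, the squared distance from v to span{e_j}.)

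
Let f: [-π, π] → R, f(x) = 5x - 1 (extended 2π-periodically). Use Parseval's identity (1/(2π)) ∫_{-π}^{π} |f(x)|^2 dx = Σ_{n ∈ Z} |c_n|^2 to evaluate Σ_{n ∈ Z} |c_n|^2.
Σ |c_n|^2 = 25π^2/3 + 1

Expand and integrate term by term over [-π, π]:
  ∫ (5x)^2 dx = 25·(2π^3/3); ∫ 2·5·(-1)·x dx = 0 (odd integrand); ∫ (-1)^2 dx = 1·2π.
So (1/(2π)) ∫_{-π}^{π} (5x - 1)^2 dx = 25π^2/3 + 1 = 25π^2/3 + 1.
Parseval ⇒ Σ |c_n|^2 = 25π^2/3 + 1.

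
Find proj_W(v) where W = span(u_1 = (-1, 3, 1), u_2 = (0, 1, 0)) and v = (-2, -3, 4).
proj_W(v) = (-3, -3, 3)

Set up U = [u_1 | ... | u_2] ∈ R^(3×2). The projector onto W = col(U) is P = U (U^T U)^(-1) U^T.
Compute U^T U =
  [11, 3]
  [3, 1],
and U^T v = (-3, -3).
Solve U^T U · c = U^T v for the coefficients: c = (3, -12). The projection is proj_W(v) = U c.
Check: (v - proj_W(v)) · u_1 = 0  (should be 0).
Check: (v - proj_W(v)) · u_2 = 0  (should be 0).
Result: proj_W(v) = (-3, -3, 3).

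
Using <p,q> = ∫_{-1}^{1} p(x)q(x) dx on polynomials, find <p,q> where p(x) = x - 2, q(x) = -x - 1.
<p,q> = 10/3

Expand the product: p(x)·q(x) = -x^2 + x + 2.
∫_{-1}^{1} of each monomial x^k gives [2/(k+1) if k even, 0 if k odd]. Integrating term-by-term (or equivalently evaluating the antiderivative F(x) = -x^3/3 + x^2/2 + 2*x at the endpoints):
  F(1) − F(−1) = 13/6 − (-7/6) = 10/3.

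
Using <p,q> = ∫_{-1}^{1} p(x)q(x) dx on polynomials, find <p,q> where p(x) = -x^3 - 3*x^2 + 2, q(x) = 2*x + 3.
<p,q> = 26/5

Expand the product: p(x)·q(x) = -2*x^4 - 9*x^3 - 9*x^2 + 4*x + 6.
∫_{-1}^{1} of each monomial x^k gives [2/(k+1) if k even, 0 if k odd]. Integrating term-by-term (or equivalently evaluating the antiderivative F(x) = -2*x^5/5 - 9*x^4/4 - 3*x^3 + 2*x^2 + 6*x at the endpoints):
  F(1) − F(−1) = 47/20 − (-57/20) = 26/5.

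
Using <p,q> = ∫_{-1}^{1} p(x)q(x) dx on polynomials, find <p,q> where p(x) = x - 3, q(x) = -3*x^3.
<p,q> = -6/5

Expand the product: p(x)·q(x) = -3*x^4 + 9*x^3.
∫_{-1}^{1} of each monomial x^k gives [2/(k+1) if k even, 0 if k odd]. Integrating term-by-term (or equivalently evaluating the antiderivative F(x) = -3*x^5/5 + 9*x^4/4 at the endpoints):
  F(1) − F(−1) = 33/20 − (57/20) = -6/5.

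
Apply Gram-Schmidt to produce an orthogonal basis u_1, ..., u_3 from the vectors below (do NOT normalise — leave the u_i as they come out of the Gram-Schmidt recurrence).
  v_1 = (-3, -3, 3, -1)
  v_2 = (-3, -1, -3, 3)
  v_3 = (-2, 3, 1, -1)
Orthogonal basis:
  u_1 = (-3, -3, 3, -1)
  u_2 = (-3, -1, -3, 3)
  u_3 = (-31/14, 3, 4/7, -9/14)

Apply the Gram-Schmidt recurrence
  u_1 = v_1
  u_i = v_i − Σ_{j<i} ((v_i · u_j) / (u_j · u_j)) · u_j.

Step by step this gives:
  u_1 = (-3, -3, 3, -1)
  u_2 = (-3, -1, -3, 3)
  u_3 = (-31/14, 3, 4/7, -9/14)

Orthogonality check:
  u_2 · u_1 = 0 (should be 0)
  u_3 · u_1 = 0 (should be 0)
  u_3 · u_2 = 0 (should be 0)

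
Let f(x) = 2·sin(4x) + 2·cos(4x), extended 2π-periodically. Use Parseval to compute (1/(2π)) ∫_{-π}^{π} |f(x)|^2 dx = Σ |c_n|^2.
Σ |c_n|^2 = 4

Expand |f|^2 and use orthogonality of {sin(nx), cos(mx)} on [-π, π]:
  ∫_{-π}^{π} sin(nx)^2 dx = π, ∫ cos(mx)^2 dx = π, and cross terms integrate to 0.
So ∫_{-π}^{π} f(x)^2 dx = 2^2 · π + 2^2 · π = (4 + 4)π.
Divide by 2π: (4 + 4)/2 = 4.
By Parseval, this equals Σ |c_n|^2.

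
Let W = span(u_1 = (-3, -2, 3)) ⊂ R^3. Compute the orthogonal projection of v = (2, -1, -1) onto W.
proj_W(v) = (21/22, 7/11, -21/22)

Set up U = [u_1 | ... | u_1] ∈ R^(3×1). The projector onto W = col(U) is P = U (U^T U)^(-1) U^T.
Compute U^T U =
  [22],
and U^T v = (-7).
Solve U^T U · c = U^T v for the coefficients: c = (-7/22). The projection is proj_W(v) = U c.
Check: (v - proj_W(v)) · u_1 = 0  (should be 0).
Result: proj_W(v) = (21/22, 7/11, -21/22).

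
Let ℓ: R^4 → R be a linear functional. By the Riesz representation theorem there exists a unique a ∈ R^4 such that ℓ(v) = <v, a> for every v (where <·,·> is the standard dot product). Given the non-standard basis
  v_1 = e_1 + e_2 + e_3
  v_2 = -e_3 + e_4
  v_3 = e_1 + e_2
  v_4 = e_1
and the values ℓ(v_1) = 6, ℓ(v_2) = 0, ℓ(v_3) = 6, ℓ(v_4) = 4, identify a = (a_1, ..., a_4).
a = (4, 2, 0, 0)

Write a = (a_1, ..., a_4) in the standard basis. For each basis vector v_i, ℓ(v_i) = <v_i, a> is a linear equation in the a_j's. Collect the n equations into a matrix system V a = ℓ, where row i of V is v_i (expressed in the standard basis). Since V is invertible (lower-triangular with 1s on the diagonal, up to permutation), solve by back-substitution:
  V =
[[1, 1, 1, 0],
 [0, 0, -1, 1],
 [1, 1, 0, 0],
 [1, 0, 0, 0]]
  V a = (6, 0, 6, 4)
Solving gives a = (4, 2, 0, 0).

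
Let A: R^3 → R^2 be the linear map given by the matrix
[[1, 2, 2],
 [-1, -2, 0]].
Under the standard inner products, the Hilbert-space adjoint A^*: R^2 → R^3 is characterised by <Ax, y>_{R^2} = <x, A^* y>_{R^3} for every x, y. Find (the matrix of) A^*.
A^* = A^T =
[[1, -1],
 [2, -2],
 [2, 0]]

For real matrices with standard dot products, the defining identity <Ax, y> = <x, A^* y> gives (Ax)^T y = x^T (A^*) y, i.e. x^T A^T y = x^T (A^*) y. Since this holds for all x, y, we must have A^* = A^T. Therefore
A^* =
[[1, -1],
 [2, -2],
 [2, 0]].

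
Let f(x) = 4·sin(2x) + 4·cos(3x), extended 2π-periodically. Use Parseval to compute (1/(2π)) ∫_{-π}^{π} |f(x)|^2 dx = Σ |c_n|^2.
Σ |c_n|^2 = 16

Expand |f|^2 and use orthogonality of {sin(nx), cos(mx)} on [-π, π]:
  ∫_{-π}^{π} sin(nx)^2 dx = π, ∫ cos(mx)^2 dx = π, and cross terms integrate to 0.
So ∫_{-π}^{π} f(x)^2 dx = 4^2 · π + 4^2 · π = (16 + 16)π.
Divide by 2π: (16 + 16)/2 = 16.
By Parseval, this equals Σ |c_n|^2.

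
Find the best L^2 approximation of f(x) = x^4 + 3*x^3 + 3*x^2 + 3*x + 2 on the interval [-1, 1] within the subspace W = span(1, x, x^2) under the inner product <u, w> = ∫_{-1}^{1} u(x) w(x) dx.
g(x) = 27*x^2/7 + 24*x/5 + 67/35

The best approximation g ∈ W is the orthogonal projection of f onto W. Writing g = a_0 + a_1 x + a_2 x^2, the coefficients solve the normal equations G · a = b where
  G_{ij} = <φ_i, φ_j> and b_i = <f, φ_i>, with φ_0 = 1, φ_1 = x, φ_2 = x^2.
G =
  [2, 0, 2/3]
  [0, 2/3, 0]
  [2/3, 0, 2/5],
b = (32/5, 16/5, 296/105).
Solving gives a_0 = 67/35, a_1 = 24/5, a_2 = 27/7, so
  g(x) = 27*x^2/7 + 24*x/5 + 67/35.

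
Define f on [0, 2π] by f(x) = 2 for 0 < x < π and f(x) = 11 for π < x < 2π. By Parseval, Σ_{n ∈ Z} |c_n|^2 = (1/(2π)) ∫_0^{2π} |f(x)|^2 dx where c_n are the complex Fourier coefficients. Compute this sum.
Σ |c_n|^2 = 125/2

Parseval equates the L^2 energy of f (normalised by 1/(2π)) with the ℓ^2 sum of its Fourier coefficients: (1/(2π)) ∫_0^{2π} |f|^2 = Σ |c_n|^2.
Compute the left side: (1/(2π)) [∫_0^π 2^2 dx + ∫_π^{2π} 11^2 dx] = (1/(2π)) · (4π + 121π) = (4 + 121)/2 = 125/2.
So Σ_{n ∈ Z} |c_n|^2 = 125/2.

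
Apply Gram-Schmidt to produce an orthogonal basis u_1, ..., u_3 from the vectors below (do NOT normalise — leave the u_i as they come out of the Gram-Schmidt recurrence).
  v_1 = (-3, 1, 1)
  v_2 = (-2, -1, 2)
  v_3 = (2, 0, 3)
Orthogonal basis:
  u_1 = (-3, 1, 1)
  u_2 = (-1/11, -18/11, 15/11)
  u_3 = (63/50, 42/25, 21/10)

Apply the Gram-Schmidt recurrence
  u_1 = v_1
  u_i = v_i − Σ_{j<i} ((v_i · u_j) / (u_j · u_j)) · u_j.

Step by step this gives:
  u_1 = (-3, 1, 1)
  u_2 = (-1/11, -18/11, 15/11)
  u_3 = (63/50, 42/25, 21/10)

Orthogonality check:
  u_2 · u_1 = 0 (should be 0)
  u_3 · u_1 = 0 (should be 0)
  u_3 · u_2 = 0 (should be 0)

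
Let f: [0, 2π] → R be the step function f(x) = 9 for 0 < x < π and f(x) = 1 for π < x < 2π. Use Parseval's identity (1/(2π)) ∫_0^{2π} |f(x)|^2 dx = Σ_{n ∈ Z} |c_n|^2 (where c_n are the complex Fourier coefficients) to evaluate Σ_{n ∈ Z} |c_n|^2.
Σ |c_n|^2 = 41

Parseval equates the L^2 energy of f (normalised by 1/(2π)) with the ℓ^2 sum of its Fourier coefficients: (1/(2π)) ∫_0^{2π} |f|^2 = Σ |c_n|^2.
Compute the left side: (1/(2π)) [∫_0^π 9^2 dx + ∫_π^{2π} 1^2 dx] = (1/(2π)) · (81π + 1π) = (81 + 1)/2 = 41.
So Σ_{n ∈ Z} |c_n|^2 = 41.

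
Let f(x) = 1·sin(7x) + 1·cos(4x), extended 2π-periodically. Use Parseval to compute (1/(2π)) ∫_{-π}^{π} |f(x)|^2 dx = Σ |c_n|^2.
Σ |c_n|^2 = 1

Expand |f|^2 and use orthogonality of {sin(nx), cos(mx)} on [-π, π]:
  ∫_{-π}^{π} sin(nx)^2 dx = π, ∫ cos(mx)^2 dx = π, and cross terms integrate to 0.
So ∫_{-π}^{π} f(x)^2 dx = 1^2 · π + 1^2 · π = (1 + 1)π.
Divide by 2π: (1 + 1)/2 = 1.
By Parseval, this equals Σ |c_n|^2.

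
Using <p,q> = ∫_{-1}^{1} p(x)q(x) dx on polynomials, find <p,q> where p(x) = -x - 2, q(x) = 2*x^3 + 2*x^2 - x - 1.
<p,q> = 6/5

Expand the product: p(x)·q(x) = -2*x^4 - 6*x^3 - 3*x^2 + 3*x + 2.
∫_{-1}^{1} of each monomial x^k gives [2/(k+1) if k even, 0 if k odd]. Integrating term-by-term (or equivalently evaluating the antiderivative F(x) = -2*x^5/5 - 3*x^4/2 - x^3 + 3*x^2/2 + 2*x at the endpoints):
  F(1) − F(−1) = 3/5 − (-3/5) = 6/5.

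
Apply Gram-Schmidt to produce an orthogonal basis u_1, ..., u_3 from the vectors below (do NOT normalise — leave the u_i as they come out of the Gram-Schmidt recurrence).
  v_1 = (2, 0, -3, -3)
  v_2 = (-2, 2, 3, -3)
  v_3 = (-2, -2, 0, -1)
Orthogonal basis:
  u_1 = (2, 0, -3, -3)
  u_2 = (-18/11, 2, 27/11, -39/11)
  u_3 = (-240/139, -309/139, -57/139, -103/139)

Apply the Gram-Schmidt recurrence
  u_1 = v_1
  u_i = v_i − Σ_{j<i} ((v_i · u_j) / (u_j · u_j)) · u_j.

Step by step this gives:
  u_1 = (2, 0, -3, -3)
  u_2 = (-18/11, 2, 27/11, -39/11)
  u_3 = (-240/139, -309/139, -57/139, -103/139)

Orthogonality check:
  u_2 · u_1 = 0 (should be 0)
  u_3 · u_1 = 0 (should be 0)
  u_3 · u_2 = 0 (should be 0)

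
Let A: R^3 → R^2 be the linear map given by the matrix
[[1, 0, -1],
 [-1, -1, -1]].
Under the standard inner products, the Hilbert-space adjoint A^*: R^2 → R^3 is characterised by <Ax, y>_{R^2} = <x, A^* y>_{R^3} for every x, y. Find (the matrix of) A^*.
A^* = A^T =
[[1, -1],
 [0, -1],
 [-1, -1]]

For real matrices with standard dot products, the defining identity <Ax, y> = <x, A^* y> gives (Ax)^T y = x^T (A^*) y, i.e. x^T A^T y = x^T (A^*) y. Since this holds for all x, y, we must have A^* = A^T. Therefore
A^* =
[[1, -1],
 [0, -1],
 [-1, -1]].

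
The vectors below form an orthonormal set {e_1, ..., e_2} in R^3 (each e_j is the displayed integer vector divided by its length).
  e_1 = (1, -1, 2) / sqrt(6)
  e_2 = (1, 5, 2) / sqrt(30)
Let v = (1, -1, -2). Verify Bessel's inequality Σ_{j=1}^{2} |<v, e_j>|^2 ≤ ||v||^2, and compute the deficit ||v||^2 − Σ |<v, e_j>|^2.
Σ |<v, e_j>|^2 = 14/5; ||v||^2 = 6; deficit = 16/5

Write each e_j = u_j / sqrt(<u_j, u_j>) where u_j is the displayed integer vector. Then <v, e_j> = <v, u_j> / sqrt(<u_j, u_j>), so |<v, e_j>|^2 = <v, u_j>^2 / <u_j, u_j>.
Coefficients: <v, e_1> = -2/sqrt(6), <v, e_2> = -8/sqrt(30).
Square and sum: Σ |<v, e_j>|^2 = 14/5.
Compute ||v||^2 = v·v = 6.
Deficit = 6 − 14/5 = 16/5 ≥ 0, confirming Bessel's inequality. (The deficit equals ||v − Σ <v,e_j> e_j||^2, the squared distance from v to span{e_j}.)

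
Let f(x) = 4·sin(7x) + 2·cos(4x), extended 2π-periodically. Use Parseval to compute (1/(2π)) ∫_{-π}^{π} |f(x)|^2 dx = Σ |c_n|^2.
Σ |c_n|^2 = 10

Expand |f|^2 and use orthogonality of {sin(nx), cos(mx)} on [-π, π]:
  ∫_{-π}^{π} sin(nx)^2 dx = π, ∫ cos(mx)^2 dx = π, and cross terms integrate to 0.
So ∫_{-π}^{π} f(x)^2 dx = 4^2 · π + 2^2 · π = (16 + 4)π.
Divide by 2π: (16 + 4)/2 = 10.
By Parseval, this equals Σ |c_n|^2.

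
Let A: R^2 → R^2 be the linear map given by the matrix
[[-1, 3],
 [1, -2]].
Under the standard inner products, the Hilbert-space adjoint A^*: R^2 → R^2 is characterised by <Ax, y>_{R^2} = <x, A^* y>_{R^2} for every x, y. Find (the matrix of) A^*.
A^* = A^T =
[[-1, 1],
 [3, -2]]

For real matrices with standard dot products, the defining identity <Ax, y> = <x, A^* y> gives (Ax)^T y = x^T (A^*) y, i.e. x^T A^T y = x^T (A^*) y. Since this holds for all x, y, we must have A^* = A^T. Therefore
A^* =
[[-1, 1],
 [3, -2]].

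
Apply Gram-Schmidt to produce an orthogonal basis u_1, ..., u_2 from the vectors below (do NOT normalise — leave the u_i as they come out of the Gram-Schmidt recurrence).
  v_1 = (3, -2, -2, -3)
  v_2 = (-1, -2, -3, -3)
Orthogonal basis:
  u_1 = (3, -2, -2, -3)
  u_2 = (-37/13, -10/13, -23/13, -15/13)

Apply the Gram-Schmidt recurrence
  u_1 = v_1
  u_i = v_i − Σ_{j<i} ((v_i · u_j) / (u_j · u_j)) · u_j.

Step by step this gives:
  u_1 = (3, -2, -2, -3)
  u_2 = (-37/13, -10/13, -23/13, -15/13)

Orthogonality check:
  u_2 · u_1 = 0 (should be 0)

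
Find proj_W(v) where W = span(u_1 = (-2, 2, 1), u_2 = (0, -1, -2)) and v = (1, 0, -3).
proj_W(v) = (2/29, -36/29, -69/29)

Set up U = [u_1 | ... | u_2] ∈ R^(3×2). The projector onto W = col(U) is P = U (U^T U)^(-1) U^T.
Compute U^T U =
  [9, -4]
  [-4, 5],
and U^T v = (-5, 6).
Solve U^T U · c = U^T v for the coefficients: c = (-1/29, 34/29). The projection is proj_W(v) = U c.
Check: (v - proj_W(v)) · u_1 = 0  (should be 0).
Check: (v - proj_W(v)) · u_2 = 0  (should be 0).
Result: proj_W(v) = (2/29, -36/29, -69/29).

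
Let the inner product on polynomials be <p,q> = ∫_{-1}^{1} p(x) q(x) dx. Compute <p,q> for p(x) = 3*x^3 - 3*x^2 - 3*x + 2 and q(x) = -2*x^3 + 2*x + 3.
<p,q> = 178/35

Expand the product: p(x)·q(x) = -6*x^6 + 6*x^5 + 12*x^4 - x^3 - 15*x^2 - 5*x + 6.
∫_{-1}^{1} of each monomial x^k gives [2/(k+1) if k even, 0 if k odd]. Integrating term-by-term (or equivalently evaluating the antiderivative F(x) = -6*x^7/7 + x^6 + 12*x^5/5 - x^4/4 - 5*x^3 - 5*x^2/2 + 6*x at the endpoints):
  F(1) − F(−1) = 111/140 − (-601/140) = 178/35.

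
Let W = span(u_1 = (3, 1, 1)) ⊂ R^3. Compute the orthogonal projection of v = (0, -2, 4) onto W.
proj_W(v) = (6/11, 2/11, 2/11)

Set up U = [u_1 | ... | u_1] ∈ R^(3×1). The projector onto W = col(U) is P = U (U^T U)^(-1) U^T.
Compute U^T U =
  [11],
and U^T v = (2).
Solve U^T U · c = U^T v for the coefficients: c = (2/11). The projection is proj_W(v) = U c.
Check: (v - proj_W(v)) · u_1 = 0  (should be 0).
Result: proj_W(v) = (6/11, 2/11, 2/11).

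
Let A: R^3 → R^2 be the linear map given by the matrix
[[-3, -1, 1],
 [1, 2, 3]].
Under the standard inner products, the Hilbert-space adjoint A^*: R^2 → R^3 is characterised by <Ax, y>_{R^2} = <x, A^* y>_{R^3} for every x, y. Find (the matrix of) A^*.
A^* = A^T =
[[-3, 1],
 [-1, 2],
 [1, 3]]

For real matrices with standard dot products, the defining identity <Ax, y> = <x, A^* y> gives (Ax)^T y = x^T (A^*) y, i.e. x^T A^T y = x^T (A^*) y. Since this holds for all x, y, we must have A^* = A^T. Therefore
A^* =
[[-3, 1],
 [-1, 2],
 [1, 3]].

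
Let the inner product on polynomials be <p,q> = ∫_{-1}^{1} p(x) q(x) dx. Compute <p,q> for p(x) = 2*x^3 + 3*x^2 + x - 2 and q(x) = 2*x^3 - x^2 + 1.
<p,q> = 8/105

Expand the product: p(x)·q(x) = 4*x^6 + 4*x^5 - x^4 - 3*x^3 + 5*x^2 + x - 2.
∫_{-1}^{1} of each monomial x^k gives [2/(k+1) if k even, 0 if k odd]. Integrating term-by-term (or equivalently evaluating the antiderivative F(x) = 4*x^7/7 + 2*x^6/3 - x^5/5 - 3*x^4/4 + 5*x^3/3 + x^2/2 - 2*x at the endpoints):
  F(1) − F(−1) = 191/420 − (53/140) = 8/105.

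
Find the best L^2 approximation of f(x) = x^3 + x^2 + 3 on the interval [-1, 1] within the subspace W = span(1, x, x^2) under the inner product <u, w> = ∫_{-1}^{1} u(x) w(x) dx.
g(x) = x^2 + 3*x/5 + 3

The best approximation g ∈ W is the orthogonal projection of f onto W. Writing g = a_0 + a_1 x + a_2 x^2, the coefficients solve the normal equations G · a = b where
  G_{ij} = <φ_i, φ_j> and b_i = <f, φ_i>, with φ_0 = 1, φ_1 = x, φ_2 = x^2.
G =
  [2, 0, 2/3]
  [0, 2/3, 0]
  [2/3, 0, 2/5],
b = (20/3, 2/5, 12/5).
Solving gives a_0 = 3, a_1 = 3/5, a_2 = 1, so
  g(x) = x^2 + 3*x/5 + 3.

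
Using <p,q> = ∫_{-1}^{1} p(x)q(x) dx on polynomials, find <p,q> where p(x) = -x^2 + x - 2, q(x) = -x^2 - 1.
<p,q> = 32/5

Expand the product: p(x)·q(x) = x^4 - x^3 + 3*x^2 - x + 2.
∫_{-1}^{1} of each monomial x^k gives [2/(k+1) if k even, 0 if k odd]. Integrating term-by-term (or equivalently evaluating the antiderivative F(x) = x^5/5 - x^4/4 + x^3 - x^2/2 + 2*x at the endpoints):
  F(1) − F(−1) = 49/20 − (-79/20) = 32/5.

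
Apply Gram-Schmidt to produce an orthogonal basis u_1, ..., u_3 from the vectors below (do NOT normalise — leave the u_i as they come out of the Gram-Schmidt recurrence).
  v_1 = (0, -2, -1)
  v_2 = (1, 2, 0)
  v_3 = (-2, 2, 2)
Orthogonal basis:
  u_1 = (0, -2, -1)
  u_2 = (1, 2/5, -4/5)
  u_3 = (-4/9, 2/9, -4/9)

Apply the Gram-Schmidt recurrence
  u_1 = v_1
  u_i = v_i − Σ_{j<i} ((v_i · u_j) / (u_j · u_j)) · u_j.

Step by step this gives:
  u_1 = (0, -2, -1)
  u_2 = (1, 2/5, -4/5)
  u_3 = (-4/9, 2/9, -4/9)

Orthogonality check:
  u_2 · u_1 = 0 (should be 0)
  u_3 · u_1 = 0 (should be 0)
  u_3 · u_2 = 0 (should be 0)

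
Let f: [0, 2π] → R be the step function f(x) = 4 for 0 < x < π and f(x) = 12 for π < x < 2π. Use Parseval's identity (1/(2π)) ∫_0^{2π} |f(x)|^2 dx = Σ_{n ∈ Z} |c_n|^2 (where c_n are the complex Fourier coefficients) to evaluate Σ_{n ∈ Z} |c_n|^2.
Σ |c_n|^2 = 80

Parseval equates the L^2 energy of f (normalised by 1/(2π)) with the ℓ^2 sum of its Fourier coefficients: (1/(2π)) ∫_0^{2π} |f|^2 = Σ |c_n|^2.
Compute the left side: (1/(2π)) [∫_0^π 4^2 dx + ∫_π^{2π} 12^2 dx] = (1/(2π)) · (16π + 144π) = (16 + 144)/2 = 80.
So Σ_{n ∈ Z} |c_n|^2 = 80.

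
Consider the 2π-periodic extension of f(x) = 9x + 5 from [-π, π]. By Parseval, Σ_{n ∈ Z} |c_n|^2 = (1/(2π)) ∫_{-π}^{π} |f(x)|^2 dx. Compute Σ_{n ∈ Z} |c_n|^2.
Σ |c_n|^2 = 27π^2 + 25

Expand and integrate term by term over [-π, π]:
  ∫ (9x)^2 dx = 81·(2π^3/3); ∫ 2·9·(5)·x dx = 0 (odd integrand); ∫ 5^2 dx = 25·2π.
So (1/(2π)) ∫_{-π}^{π} (9x + 5)^2 dx = 81π^2/3 + 25 = 27π^2 + 25.
Parseval ⇒ Σ |c_n|^2 = 27π^2 + 25.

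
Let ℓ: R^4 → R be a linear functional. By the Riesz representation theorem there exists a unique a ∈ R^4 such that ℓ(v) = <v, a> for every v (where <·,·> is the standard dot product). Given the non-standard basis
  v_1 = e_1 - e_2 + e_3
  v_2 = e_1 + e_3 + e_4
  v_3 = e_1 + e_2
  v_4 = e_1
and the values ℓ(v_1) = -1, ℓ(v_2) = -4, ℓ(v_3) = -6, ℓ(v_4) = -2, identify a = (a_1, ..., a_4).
a = (-2, -4, -3, 1)

Write a = (a_1, ..., a_4) in the standard basis. For each basis vector v_i, ℓ(v_i) = <v_i, a> is a linear equation in the a_j's. Collect the n equations into a matrix system V a = ℓ, where row i of V is v_i (expressed in the standard basis). Since V is invertible (lower-triangular with 1s on the diagonal, up to permutation), solve by back-substitution:
  V =
[[1, -1, 1, 0],
 [1, 0, 1, 1],
 [1, 1, 0, 0],
 [1, 0, 0, 0]]
  V a = (-1, -4, -6, -2)
Solving gives a = (-2, -4, -3, 1).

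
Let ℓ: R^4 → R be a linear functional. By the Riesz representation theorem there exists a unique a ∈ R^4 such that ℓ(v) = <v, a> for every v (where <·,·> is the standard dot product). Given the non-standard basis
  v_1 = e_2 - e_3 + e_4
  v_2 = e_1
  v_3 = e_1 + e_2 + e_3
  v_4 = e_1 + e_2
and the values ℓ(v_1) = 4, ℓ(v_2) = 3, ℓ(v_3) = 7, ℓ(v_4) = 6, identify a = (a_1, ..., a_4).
a = (3, 3, 1, 2)

Write a = (a_1, ..., a_4) in the standard basis. For each basis vector v_i, ℓ(v_i) = <v_i, a> is a linear equation in the a_j's. Collect the n equations into a matrix system V a = ℓ, where row i of V is v_i (expressed in the standard basis). Since V is invertible (lower-triangular with 1s on the diagonal, up to permutation), solve by back-substitution:
  V =
[[0, 1, -1, 1],
 [1, 0, 0, 0],
 [1, 1, 1, 0],
 [1, 1, 0, 0]]
  V a = (4, 3, 7, 6)
Solving gives a = (3, 3, 1, 2).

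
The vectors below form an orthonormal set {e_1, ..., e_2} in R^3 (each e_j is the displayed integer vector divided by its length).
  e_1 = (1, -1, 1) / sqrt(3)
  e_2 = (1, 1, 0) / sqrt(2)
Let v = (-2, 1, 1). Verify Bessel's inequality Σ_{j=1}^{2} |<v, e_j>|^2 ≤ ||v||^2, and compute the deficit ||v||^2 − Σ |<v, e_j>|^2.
Σ |<v, e_j>|^2 = 11/6; ||v||^2 = 6; deficit = 25/6

Write each e_j = u_j / sqrt(<u_j, u_j>) where u_j is the displayed integer vector. Then <v, e_j> = <v, u_j> / sqrt(<u_j, u_j>), so |<v, e_j>|^2 = <v, u_j>^2 / <u_j, u_j>.
Coefficients: <v, e_1> = -2/sqrt(3), <v, e_2> = -1/sqrt(2).
Square and sum: Σ |<v, e_j>|^2 = 11/6.
Compute ||v||^2 = v·v = 6.
Deficit = 6 − 11/6 = 25/6 ≥ 0, confirming Bessel's inequality. (The deficit equals ||v − Σ <v,e_j> e_j||^2, the squared distance from v to span{e_j}.)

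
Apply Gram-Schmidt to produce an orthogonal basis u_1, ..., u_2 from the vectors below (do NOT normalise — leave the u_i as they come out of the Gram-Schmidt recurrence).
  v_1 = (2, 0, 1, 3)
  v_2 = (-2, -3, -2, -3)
Orthogonal basis:
  u_1 = (2, 0, 1, 3)
  u_2 = (1/7, -3, -13/14, 3/14)

Apply the Gram-Schmidt recurrence
  u_1 = v_1
  u_i = v_i − Σ_{j<i} ((v_i · u_j) / (u_j · u_j)) · u_j.

Step by step this gives:
  u_1 = (2, 0, 1, 3)
  u_2 = (1/7, -3, -13/14, 3/14)

Orthogonality check:
  u_2 · u_1 = 0 (should be 0)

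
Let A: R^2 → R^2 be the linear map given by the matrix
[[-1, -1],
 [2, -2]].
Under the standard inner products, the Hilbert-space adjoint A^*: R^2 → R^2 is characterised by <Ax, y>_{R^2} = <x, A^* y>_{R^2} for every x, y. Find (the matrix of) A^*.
A^* = A^T =
[[-1, 2],
 [-1, -2]]

For real matrices with standard dot products, the defining identity <Ax, y> = <x, A^* y> gives (Ax)^T y = x^T (A^*) y, i.e. x^T A^T y = x^T (A^*) y. Since this holds for all x, y, we must have A^* = A^T. Therefore
A^* =
[[-1, 2],
 [-1, -2]].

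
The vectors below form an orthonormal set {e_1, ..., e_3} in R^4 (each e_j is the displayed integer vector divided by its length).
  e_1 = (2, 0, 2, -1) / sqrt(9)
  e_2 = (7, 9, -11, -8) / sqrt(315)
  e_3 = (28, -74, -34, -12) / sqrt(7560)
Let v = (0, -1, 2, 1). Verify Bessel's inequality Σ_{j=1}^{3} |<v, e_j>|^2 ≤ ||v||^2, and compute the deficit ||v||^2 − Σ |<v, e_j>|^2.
Σ |<v, e_j>|^2 = 35/6; ||v||^2 = 6; deficit = 1/6

Write each e_j = u_j / sqrt(<u_j, u_j>) where u_j is the displayed integer vector. Then <v, e_j> = <v, u_j> / sqrt(<u_j, u_j>), so |<v, e_j>|^2 = <v, u_j>^2 / <u_j, u_j>.
Coefficients: <v, e_1> = 3/sqrt(9), <v, e_2> = -39/sqrt(315), <v, e_3> = -6/sqrt(7560).
Square and sum: Σ |<v, e_j>|^2 = 35/6.
Compute ||v||^2 = v·v = 6.
Deficit = 6 − 35/6 = 1/6 ≥ 0, confirming Bessel's inequality. (The deficit equals ||v − Σ <v,e_j> e_j||^2, the squared distance from v to span{e_j}.)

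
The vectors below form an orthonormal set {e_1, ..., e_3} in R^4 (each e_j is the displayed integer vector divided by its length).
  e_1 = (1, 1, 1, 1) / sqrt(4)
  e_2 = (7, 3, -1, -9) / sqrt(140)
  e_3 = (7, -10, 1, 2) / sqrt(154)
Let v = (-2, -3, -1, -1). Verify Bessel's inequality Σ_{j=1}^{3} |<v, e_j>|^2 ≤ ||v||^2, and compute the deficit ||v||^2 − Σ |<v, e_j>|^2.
Σ |<v, e_j>|^2 = 1601/110; ||v||^2 = 15; deficit = 49/110

Write each e_j = u_j / sqrt(<u_j, u_j>) where u_j is the displayed integer vector. Then <v, e_j> = <v, u_j> / sqrt(<u_j, u_j>), so |<v, e_j>|^2 = <v, u_j>^2 / <u_j, u_j>.
Coefficients: <v, e_1> = -7/sqrt(4), <v, e_2> = -13/sqrt(140), <v, e_3> = 13/sqrt(154).
Square and sum: Σ |<v, e_j>|^2 = 1601/110.
Compute ||v||^2 = v·v = 15.
Deficit = 15 − 1601/110 = 49/110 ≥ 0, confirming Bessel's inequality. (The deficit equals ||v − Σ <v,e_j> e_j||^2, the squared distance from v to span{e_j}.)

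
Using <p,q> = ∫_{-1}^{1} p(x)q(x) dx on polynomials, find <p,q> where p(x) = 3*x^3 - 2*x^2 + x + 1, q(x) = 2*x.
<p,q> = 56/15

Expand the product: p(x)·q(x) = 6*x^4 - 4*x^3 + 2*x^2 + 2*x.
∫_{-1}^{1} of each monomial x^k gives [2/(k+1) if k even, 0 if k odd]. Integrating term-by-term (or equivalently evaluating the antiderivative F(x) = 6*x^5/5 - x^4 + 2*x^3/3 + x^2 at the endpoints):
  F(1) − F(−1) = 28/15 − (-28/15) = 56/15.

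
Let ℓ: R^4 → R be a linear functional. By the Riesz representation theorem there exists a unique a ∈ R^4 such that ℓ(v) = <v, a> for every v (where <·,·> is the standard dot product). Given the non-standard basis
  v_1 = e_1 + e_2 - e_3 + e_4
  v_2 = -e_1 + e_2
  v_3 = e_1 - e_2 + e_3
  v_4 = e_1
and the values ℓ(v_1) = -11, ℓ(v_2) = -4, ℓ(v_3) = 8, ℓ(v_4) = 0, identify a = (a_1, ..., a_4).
a = (0, -4, 4, -3)

Write a = (a_1, ..., a_4) in the standard basis. For each basis vector v_i, ℓ(v_i) = <v_i, a> is a linear equation in the a_j's. Collect the n equations into a matrix system V a = ℓ, where row i of V is v_i (expressed in the standard basis). Since V is invertible (lower-triangular with 1s on the diagonal, up to permutation), solve by back-substitution:
  V =
[[1, 1, -1, 1],
 [-1, 1, 0, 0],
 [1, -1, 1, 0],
 [1, 0, 0, 0]]
  V a = (-11, -4, 8, 0)
Solving gives a = (0, -4, 4, -3).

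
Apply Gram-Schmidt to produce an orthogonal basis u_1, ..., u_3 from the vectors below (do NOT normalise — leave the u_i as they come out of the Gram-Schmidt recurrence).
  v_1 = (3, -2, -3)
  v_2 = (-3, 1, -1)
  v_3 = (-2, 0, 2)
Orthogonal basis:
  u_1 = (3, -2, -3)
  u_2 = (-21/11, 3/11, -23/11)
  u_3 = (-40/89, -96/89, 24/89)

Apply the Gram-Schmidt recurrence
  u_1 = v_1
  u_i = v_i − Σ_{j<i} ((v_i · u_j) / (u_j · u_j)) · u_j.

Step by step this gives:
  u_1 = (3, -2, -3)
  u_2 = (-21/11, 3/11, -23/11)
  u_3 = (-40/89, -96/89, 24/89)

Orthogonality check:
  u_2 · u_1 = 0 (should be 0)
  u_3 · u_1 = 0 (should be 0)
  u_3 · u_2 = 0 (should be 0)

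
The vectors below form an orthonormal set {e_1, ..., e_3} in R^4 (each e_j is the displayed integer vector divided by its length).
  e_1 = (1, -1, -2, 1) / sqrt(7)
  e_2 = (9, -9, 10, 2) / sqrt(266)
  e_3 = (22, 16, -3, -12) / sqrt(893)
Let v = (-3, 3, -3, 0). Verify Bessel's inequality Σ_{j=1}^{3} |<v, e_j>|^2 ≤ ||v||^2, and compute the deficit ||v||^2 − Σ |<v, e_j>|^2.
Σ |<v, e_j>|^2 = 1251/47; ||v||^2 = 27; deficit = 18/47

Write each e_j = u_j / sqrt(<u_j, u_j>) where u_j is the displayed integer vector. Then <v, e_j> = <v, u_j> / sqrt(<u_j, u_j>), so |<v, e_j>|^2 = <v, u_j>^2 / <u_j, u_j>.
Coefficients: <v, e_1> = 0/sqrt(7), <v, e_2> = -84/sqrt(266), <v, e_3> = -9/sqrt(893).
Square and sum: Σ |<v, e_j>|^2 = 1251/47.
Compute ||v||^2 = v·v = 27.
Deficit = 27 − 1251/47 = 18/47 ≥ 0, confirming Bessel's inequality. (The deficit equals ||v − Σ <v,e_j> e_j||^2, the squared distance from v to span{e_j}.)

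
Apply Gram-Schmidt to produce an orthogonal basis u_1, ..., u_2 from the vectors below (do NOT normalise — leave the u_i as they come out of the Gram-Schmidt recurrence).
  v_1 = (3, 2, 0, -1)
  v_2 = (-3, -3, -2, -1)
Orthogonal basis:
  u_1 = (3, 2, 0, -1)
  u_2 = (0, -1, -2, -2)

Apply the Gram-Schmidt recurrence
  u_1 = v_1
  u_i = v_i − Σ_{j<i} ((v_i · u_j) / (u_j · u_j)) · u_j.

Step by step this gives:
  u_1 = (3, 2, 0, -1)
  u_2 = (0, -1, -2, -2)

Orthogonality check:
  u_2 · u_1 = 0 (should be 0)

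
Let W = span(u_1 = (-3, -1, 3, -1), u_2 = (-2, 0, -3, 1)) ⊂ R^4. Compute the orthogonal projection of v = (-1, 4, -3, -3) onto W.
proj_W(v) = (-1/4, 1/4, -9/4, 3/4)

Set up U = [u_1 | ... | u_2] ∈ R^(4×2). The projector onto W = col(U) is P = U (U^T U)^(-1) U^T.
Compute U^T U =
  [20, -4]
  [-4, 14],
and U^T v = (-7, 8).
Solve U^T U · c = U^T v for the coefficients: c = (-1/4, 1/2). The projection is proj_W(v) = U c.
Check: (v - proj_W(v)) · u_1 = 0  (should be 0).
Check: (v - proj_W(v)) · u_2 = 0  (should be 0).
Result: proj_W(v) = (-1/4, 1/4, -9/4, 3/4).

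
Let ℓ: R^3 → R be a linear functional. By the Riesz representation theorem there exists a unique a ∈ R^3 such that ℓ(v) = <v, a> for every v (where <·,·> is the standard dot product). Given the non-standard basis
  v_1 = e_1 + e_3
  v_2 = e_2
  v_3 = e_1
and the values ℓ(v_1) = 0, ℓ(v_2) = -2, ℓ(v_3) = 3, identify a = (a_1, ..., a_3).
a = (3, -2, -3)

Write a = (a_1, ..., a_3) in the standard basis. For each basis vector v_i, ℓ(v_i) = <v_i, a> is a linear equation in the a_j's. Collect the n equations into a matrix system V a = ℓ, where row i of V is v_i (expressed in the standard basis). Since V is invertible (lower-triangular with 1s on the diagonal, up to permutation), solve by back-substitution:
  V =
[[1, 0, 1],
 [0, 1, 0],
 [1, 0, 0]]
  V a = (0, -2, 3)
Solving gives a = (3, -2, -3).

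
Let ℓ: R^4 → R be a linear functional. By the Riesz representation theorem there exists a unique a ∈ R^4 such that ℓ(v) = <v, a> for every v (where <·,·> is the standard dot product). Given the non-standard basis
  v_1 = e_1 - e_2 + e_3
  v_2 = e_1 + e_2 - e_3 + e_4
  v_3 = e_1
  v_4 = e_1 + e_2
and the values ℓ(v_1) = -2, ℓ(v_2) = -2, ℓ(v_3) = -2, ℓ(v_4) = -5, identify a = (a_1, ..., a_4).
a = (-2, -3, -3, 0)

Write a = (a_1, ..., a_4) in the standard basis. For each basis vector v_i, ℓ(v_i) = <v_i, a> is a linear equation in the a_j's. Collect the n equations into a matrix system V a = ℓ, where row i of V is v_i (expressed in the standard basis). Since V is invertible (lower-triangular with 1s on the diagonal, up to permutation), solve by back-substitution:
  V =
[[1, -1, 1, 0],
 [1, 1, -1, 1],
 [1, 0, 0, 0],
 [1, 1, 0, 0]]
  V a = (-2, -2, -2, -5)
Solving gives a = (-2, -3, -3, 0).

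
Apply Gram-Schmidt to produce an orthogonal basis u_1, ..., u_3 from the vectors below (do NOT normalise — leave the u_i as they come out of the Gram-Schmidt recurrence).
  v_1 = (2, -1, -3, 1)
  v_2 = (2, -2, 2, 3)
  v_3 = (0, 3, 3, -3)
Orthogonal basis:
  u_1 = (2, -1, -3, 1)
  u_2 = (8/5, -9/5, 13/5, 14/5)
  u_3 = (42/17, 25/17, 13/17, -20/17)

Apply the Gram-Schmidt recurrence
  u_1 = v_1
  u_i = v_i − Σ_{j<i} ((v_i · u_j) / (u_j · u_j)) · u_j.

Step by step this gives:
  u_1 = (2, -1, -3, 1)
  u_2 = (8/5, -9/5, 13/5, 14/5)
  u_3 = (42/17, 25/17, 13/17, -20/17)

Orthogonality check:
  u_2 · u_1 = 0 (should be 0)
  u_3 · u_1 = 0 (should be 0)
  u_3 · u_2 = 0 (should be 0)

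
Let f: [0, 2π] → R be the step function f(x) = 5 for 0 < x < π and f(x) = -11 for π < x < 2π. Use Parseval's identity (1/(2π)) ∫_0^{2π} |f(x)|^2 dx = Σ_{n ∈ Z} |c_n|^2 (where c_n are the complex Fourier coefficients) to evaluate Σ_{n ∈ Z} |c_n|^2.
Σ |c_n|^2 = 73

Parseval equates the L^2 energy of f (normalised by 1/(2π)) with the ℓ^2 sum of its Fourier coefficients: (1/(2π)) ∫_0^{2π} |f|^2 = Σ |c_n|^2.
Compute the left side: (1/(2π)) [∫_0^π 5^2 dx + ∫_π^{2π} (-11)^2 dx] = (1/(2π)) · (25π + 121π) = (25 + 121)/2 = 73.
So Σ_{n ∈ Z} |c_n|^2 = 73.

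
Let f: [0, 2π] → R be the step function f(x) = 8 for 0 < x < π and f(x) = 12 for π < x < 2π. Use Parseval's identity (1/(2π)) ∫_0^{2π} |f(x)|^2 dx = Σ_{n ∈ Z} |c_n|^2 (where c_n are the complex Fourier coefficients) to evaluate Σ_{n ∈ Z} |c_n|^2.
Σ |c_n|^2 = 104

Parseval equates the L^2 energy of f (normalised by 1/(2π)) with the ℓ^2 sum of its Fourier coefficients: (1/(2π)) ∫_0^{2π} |f|^2 = Σ |c_n|^2.
Compute the left side: (1/(2π)) [∫_0^π 8^2 dx + ∫_π^{2π} 12^2 dx] = (1/(2π)) · (64π + 144π) = (64 + 144)/2 = 104.
So Σ_{n ∈ Z} |c_n|^2 = 104.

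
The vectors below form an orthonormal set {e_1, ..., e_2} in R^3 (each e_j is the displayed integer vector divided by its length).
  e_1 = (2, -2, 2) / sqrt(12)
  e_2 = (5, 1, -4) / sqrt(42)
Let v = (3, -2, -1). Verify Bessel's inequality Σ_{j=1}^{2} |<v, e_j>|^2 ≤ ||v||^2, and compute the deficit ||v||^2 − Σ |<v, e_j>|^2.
Σ |<v, e_j>|^2 = 171/14; ||v||^2 = 14; deficit = 25/14

Write each e_j = u_j / sqrt(<u_j, u_j>) where u_j is the displayed integer vector. Then <v, e_j> = <v, u_j> / sqrt(<u_j, u_j>), so |<v, e_j>|^2 = <v, u_j>^2 / <u_j, u_j>.
Coefficients: <v, e_1> = 8/sqrt(12), <v, e_2> = 17/sqrt(42).
Square and sum: Σ |<v, e_j>|^2 = 171/14.
Compute ||v||^2 = v·v = 14.
Deficit = 14 − 171/14 = 25/14 ≥ 0, confirming Bessel's inequality. (The deficit equals ||v − Σ <v,e_j> e_j||^2, the squared distance from v to span{e_j}.)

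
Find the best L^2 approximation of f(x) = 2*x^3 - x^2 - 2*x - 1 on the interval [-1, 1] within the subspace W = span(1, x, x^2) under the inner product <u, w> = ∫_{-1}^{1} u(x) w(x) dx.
g(x) = -x^2 - 4*x/5 - 1

The best approximation g ∈ W is the orthogonal projection of f onto W. Writing g = a_0 + a_1 x + a_2 x^2, the coefficients solve the normal equations G · a = b where
  G_{ij} = <φ_i, φ_j> and b_i = <f, φ_i>, with φ_0 = 1, φ_1 = x, φ_2 = x^2.
G =
  [2, 0, 2/3]
  [0, 2/3, 0]
  [2/3, 0, 2/5],
b = (-8/3, -8/15, -16/15).
Solving gives a_0 = -1, a_1 = -4/5, a_2 = -1, so
  g(x) = -x^2 - 4*x/5 - 1.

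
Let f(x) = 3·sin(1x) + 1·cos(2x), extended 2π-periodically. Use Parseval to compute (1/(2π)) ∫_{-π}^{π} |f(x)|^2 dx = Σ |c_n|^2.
Σ |c_n|^2 = 5

Expand |f|^2 and use orthogonality of {sin(nx), cos(mx)} on [-π, π]:
  ∫_{-π}^{π} sin(nx)^2 dx = π, ∫ cos(mx)^2 dx = π, and cross terms integrate to 0.
So ∫_{-π}^{π} f(x)^2 dx = 3^2 · π + 1^2 · π = (9 + 1)π.
Divide by 2π: (9 + 1)/2 = 5.
By Parseval, this equals Σ |c_n|^2.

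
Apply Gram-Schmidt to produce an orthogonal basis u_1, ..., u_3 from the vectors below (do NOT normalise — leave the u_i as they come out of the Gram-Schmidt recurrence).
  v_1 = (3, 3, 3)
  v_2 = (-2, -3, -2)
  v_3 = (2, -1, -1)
Orthogonal basis:
  u_1 = (3, 3, 3)
  u_2 = (1/3, -2/3, 1/3)
  u_3 = (3/2, 0, -3/2)

Apply the Gram-Schmidt recurrence
  u_1 = v_1
  u_i = v_i − Σ_{j<i} ((v_i · u_j) / (u_j · u_j)) · u_j.

Step by step this gives:
  u_1 = (3, 3, 3)
  u_2 = (1/3, -2/3, 1/3)
  u_3 = (3/2, 0, -3/2)

Orthogonality check:
  u_2 · u_1 = 0 (should be 0)
  u_3 · u_1 = 0 (should be 0)
  u_3 · u_2 = 0 (should be 0)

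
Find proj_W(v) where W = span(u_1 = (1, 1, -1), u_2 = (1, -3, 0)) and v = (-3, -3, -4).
proj_W(v) = (3/13, -25/13, 4/13)

Set up U = [u_1 | ... | u_2] ∈ R^(3×2). The projector onto W = col(U) is P = U (U^T U)^(-1) U^T.
Compute U^T U =
  [3, -2]
  [-2, 10],
and U^T v = (-2, 6).
Solve U^T U · c = U^T v for the coefficients: c = (-4/13, 7/13). The projection is proj_W(v) = U c.
Check: (v - proj_W(v)) · u_1 = 0  (should be 0).
Check: (v - proj_W(v)) · u_2 = 0  (should be 0).
Result: proj_W(v) = (3/13, -25/13, 4/13).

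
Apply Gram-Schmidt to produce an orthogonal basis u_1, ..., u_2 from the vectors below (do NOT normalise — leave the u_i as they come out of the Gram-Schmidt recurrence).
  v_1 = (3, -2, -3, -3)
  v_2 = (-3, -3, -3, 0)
Orthogonal basis:
  u_1 = (3, -2, -3, -3)
  u_2 = (-111/31, -81/31, -75/31, 18/31)

Apply the Gram-Schmidt recurrence
  u_1 = v_1
  u_i = v_i − Σ_{j<i} ((v_i · u_j) / (u_j · u_j)) · u_j.

Step by step this gives:
  u_1 = (3, -2, -3, -3)
  u_2 = (-111/31, -81/31, -75/31, 18/31)

Orthogonality check:
  u_2 · u_1 = 0 (should be 0)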